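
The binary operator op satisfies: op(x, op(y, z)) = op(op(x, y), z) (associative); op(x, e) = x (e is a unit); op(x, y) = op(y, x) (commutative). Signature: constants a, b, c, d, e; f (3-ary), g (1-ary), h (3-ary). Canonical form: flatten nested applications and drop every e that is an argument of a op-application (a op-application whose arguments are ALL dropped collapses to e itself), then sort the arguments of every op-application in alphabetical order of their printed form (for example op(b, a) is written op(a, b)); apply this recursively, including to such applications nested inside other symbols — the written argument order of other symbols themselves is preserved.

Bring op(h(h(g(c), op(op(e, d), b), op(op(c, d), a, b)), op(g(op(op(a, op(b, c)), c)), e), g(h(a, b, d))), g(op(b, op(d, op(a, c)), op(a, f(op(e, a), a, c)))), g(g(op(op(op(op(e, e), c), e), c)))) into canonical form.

Simplify inside:  h(h(g(c), op(op(e, d), b), op(op(c, d), a, b)), op(g(op(op(a, op(b, c)), c)), e), g(h(a, b, d)))  →  h(h(g(c), op(b, d), op(a, b, c, d)), g(op(a, b, c, c)), g(h(a, b, d)))
Canonicalize subterm:  g(op(b, op(d, op(a, c)), op(a, f(op(e, a), a, c))))  →  g(op(a, a, b, c, d, f(a, a, c)))
Simplify inside:  g(g(op(op(op(op(e, e), c), e), c)))  →  g(g(op(c, c)))
Order the arguments:  op(g(g(op(c, c))), g(op(a, a, b, c, d, f(a, a, c))), h(h(g(c), op(b, d), op(a, b, c, d)), g(op(a, b, c, c)), g(h(a, b, d))))

Answer: op(g(g(op(c, c))), g(op(a, a, b, c, d, f(a, a, c))), h(h(g(c), op(b, d), op(a, b, c, d)), g(op(a, b, c, c)), g(h(a, b, d))))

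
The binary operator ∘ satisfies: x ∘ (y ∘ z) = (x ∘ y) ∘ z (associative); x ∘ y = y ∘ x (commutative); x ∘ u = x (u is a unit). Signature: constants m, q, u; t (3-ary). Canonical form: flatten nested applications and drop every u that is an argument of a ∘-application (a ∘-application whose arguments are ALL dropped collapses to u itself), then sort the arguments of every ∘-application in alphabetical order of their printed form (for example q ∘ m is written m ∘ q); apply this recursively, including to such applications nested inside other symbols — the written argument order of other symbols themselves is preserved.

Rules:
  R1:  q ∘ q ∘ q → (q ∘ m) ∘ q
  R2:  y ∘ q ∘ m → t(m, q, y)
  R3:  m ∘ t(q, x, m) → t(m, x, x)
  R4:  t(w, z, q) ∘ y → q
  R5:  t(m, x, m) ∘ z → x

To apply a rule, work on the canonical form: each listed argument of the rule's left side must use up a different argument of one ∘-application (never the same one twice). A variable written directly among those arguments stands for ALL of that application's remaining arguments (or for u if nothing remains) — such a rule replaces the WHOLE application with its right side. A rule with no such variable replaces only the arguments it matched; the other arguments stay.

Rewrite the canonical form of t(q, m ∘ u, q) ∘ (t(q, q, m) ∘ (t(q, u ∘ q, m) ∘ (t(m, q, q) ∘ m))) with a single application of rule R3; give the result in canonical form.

Canonical form:  m ∘ t(m, q, q) ∘ t(q, m, q) ∘ t(q, q, m) ∘ t(q, q, m)
Match R3:  consume m, t(q, q, m);  x := q
Giving:  t(m, q, q) ∘ t(m, q, q) ∘ t(q, m, q) ∘ t(q, q, m)

Answer: t(m, q, q) ∘ t(m, q, q) ∘ t(q, m, q) ∘ t(q, q, m)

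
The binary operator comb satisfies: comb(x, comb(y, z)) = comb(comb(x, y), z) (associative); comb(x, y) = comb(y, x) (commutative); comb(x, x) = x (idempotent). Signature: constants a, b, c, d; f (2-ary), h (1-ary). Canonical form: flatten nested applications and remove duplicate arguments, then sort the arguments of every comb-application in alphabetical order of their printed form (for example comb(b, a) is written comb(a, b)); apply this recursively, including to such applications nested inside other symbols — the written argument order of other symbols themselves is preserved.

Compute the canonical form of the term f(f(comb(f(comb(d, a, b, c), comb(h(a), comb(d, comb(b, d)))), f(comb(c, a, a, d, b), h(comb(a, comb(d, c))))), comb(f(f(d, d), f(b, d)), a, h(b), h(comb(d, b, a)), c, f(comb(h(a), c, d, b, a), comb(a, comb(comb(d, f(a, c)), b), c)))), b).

Answer: f(f(comb(f(comb(a, b, c, d), comb(b, d, h(a))), f(comb(a, b, c, d), h(comb(a, c, d)))), comb(a, c, f(comb(a, b, c, d, h(a)), comb(a, b, c, d, f(a, c))), f(f(d, d), f(b, d)), h(b), h(comb(a, b, d)))), b)

Derivation:
Descend into:  comb(f(f(d, d), f(b, d)), a, h(b), h(comb(d, b, a)), c, f(comb(h(a), c, d, b, a), comb(a, comb(comb(d, f(a, c)), b), c)))
Simplify inside:  h(comb(d, b, a))  →  h(comb(a, b, d))
Simplify inside:  f(comb(h(a), c, d, b, a), comb(a, comb(comb(d, f(a, c)), b), c))  →  f(comb(a, b, c, d, h(a)), comb(a, b, c, d, f(a, c)))
Order the arguments:  comb(a, c, f(comb(a, b, c, d, h(a)), comb(a, b, c, d, f(a, c))), f(f(d, d), f(b, d)), h(b), h(comb(a, b, d)))
Reassemble:  f(f(comb(f(comb(a, b, c, d), comb(b, d, h(a))), f(comb(a, b, c, d), h(comb(a, c, d)))), comb(a, c, f(comb(a, b, c, d, h(a)), comb(a, b, c, d, f(a, c))), f(f(d, d), f(b, d)), h(b), h(comb(a, b, d)))), b)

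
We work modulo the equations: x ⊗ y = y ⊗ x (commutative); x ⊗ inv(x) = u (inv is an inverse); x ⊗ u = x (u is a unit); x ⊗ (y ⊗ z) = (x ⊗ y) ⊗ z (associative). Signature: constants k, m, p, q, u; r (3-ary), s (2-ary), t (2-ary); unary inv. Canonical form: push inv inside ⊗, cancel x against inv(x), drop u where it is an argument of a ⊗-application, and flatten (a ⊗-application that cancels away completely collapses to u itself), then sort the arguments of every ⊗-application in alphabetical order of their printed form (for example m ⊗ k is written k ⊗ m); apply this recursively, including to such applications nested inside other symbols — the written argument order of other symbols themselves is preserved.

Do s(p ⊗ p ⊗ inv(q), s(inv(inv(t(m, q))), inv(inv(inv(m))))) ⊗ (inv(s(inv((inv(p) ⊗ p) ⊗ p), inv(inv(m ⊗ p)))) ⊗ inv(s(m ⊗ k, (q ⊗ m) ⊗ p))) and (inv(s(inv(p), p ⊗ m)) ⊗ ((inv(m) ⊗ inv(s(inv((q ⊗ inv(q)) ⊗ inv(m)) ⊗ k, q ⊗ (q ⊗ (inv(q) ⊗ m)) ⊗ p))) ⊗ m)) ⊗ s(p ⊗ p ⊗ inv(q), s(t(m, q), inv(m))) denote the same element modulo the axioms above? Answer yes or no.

Answer: yes — both canonical forms are inv(s(inv(p), m ⊗ p)) ⊗ inv(s(k ⊗ m, m ⊗ p ⊗ q)) ⊗ s(inv(q) ⊗ p ⊗ p, s(t(m, q), inv(m)))

Derivation:
Left:  s(p ⊗ p ⊗ inv(q), s(inv(inv(t(m, q))), inv(inv(inv(m))))) ⊗ (inv(s(inv((inv(p) ⊗ p) ⊗ p), inv(inv(m ⊗ p)))) ⊗ inv(s(m ⊗ k, (q ⊗ m) ⊗ p)))
  Push inv inside:  distribute inv over ⊗ and collapse double inv
  Combine occurrences:  s(inv(q) ⊗ p ⊗ p, s(t(m, q), inv(m))) ⊗ inv(s(inv(p), m ⊗ p)) ⊗ inv(s(k ⊗ m, m ⊗ p ⊗ q))
  Sort arguments:  inv(s(inv(p), m ⊗ p)) ⊗ inv(s(k ⊗ m, m ⊗ p ⊗ q)) ⊗ s(inv(q) ⊗ p ⊗ p, s(t(m, q), inv(m)))
Right:  (inv(s(inv(p), p ⊗ m)) ⊗ ((inv(m) ⊗ inv(s(inv((q ⊗ inv(q)) ⊗ inv(m)) ⊗ k, q ⊗ (q ⊗ (inv(q) ⊗ m)) ⊗ p))) ⊗ m)) ⊗ s(p ⊗ p ⊗ inv(q), s(t(m, q), inv(m)))
  Push inv inside:  distribute inv over ⊗ and collapse double inv
  Inverses cancel:  m cancels
  Collect:  inv(s(inv(p), m ⊗ p)) ⊗ inv(s(k ⊗ m, m ⊗ p ⊗ q)) ⊗ s(inv(q) ⊗ p ⊗ p, s(t(m, q), inv(m)))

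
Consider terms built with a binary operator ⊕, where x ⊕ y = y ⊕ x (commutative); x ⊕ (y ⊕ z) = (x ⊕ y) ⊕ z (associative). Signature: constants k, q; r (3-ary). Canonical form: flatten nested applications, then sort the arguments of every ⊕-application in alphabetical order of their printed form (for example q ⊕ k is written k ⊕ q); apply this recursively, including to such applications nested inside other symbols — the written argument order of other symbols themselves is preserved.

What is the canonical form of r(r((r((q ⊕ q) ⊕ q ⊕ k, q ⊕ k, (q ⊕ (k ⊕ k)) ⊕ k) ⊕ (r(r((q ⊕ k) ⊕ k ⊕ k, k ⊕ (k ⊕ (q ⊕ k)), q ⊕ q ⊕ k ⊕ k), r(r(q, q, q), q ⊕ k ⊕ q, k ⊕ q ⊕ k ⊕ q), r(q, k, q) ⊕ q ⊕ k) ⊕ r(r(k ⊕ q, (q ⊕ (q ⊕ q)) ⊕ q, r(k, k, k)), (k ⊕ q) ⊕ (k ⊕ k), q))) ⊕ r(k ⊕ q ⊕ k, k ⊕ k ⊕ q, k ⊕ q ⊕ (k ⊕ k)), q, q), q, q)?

Descend into:  (r((q ⊕ q) ⊕ q ⊕ k, q ⊕ k, (q ⊕ (k ⊕ k)) ⊕ k) ⊕ (r(r((q ⊕ k) ⊕ k ⊕ k, k ⊕ (k ⊕ (q ⊕ k)), q ⊕ q ⊕ k ⊕ k), r(r(q, q, q), q ⊕ k ⊕ q, k ⊕ q ⊕ k ⊕ q), r(q, k, q) ⊕ q ⊕ k) ⊕ r(r(k ⊕ q, (q ⊕ (q ⊕ q)) ⊕ q, r(k, k, k)), (k ⊕ q) ⊕ (k ⊕ k), q))) ⊕ r(k ⊕ q ⊕ k, k ⊕ k ⊕ q, k ⊕ q ⊕ (k ⊕ k))
Merge nested applications:  r((q ⊕ q) ⊕ q ⊕ k, q ⊕ k, (q ⊕ (k ⊕ k)) ⊕ k) ⊕ r(r((q ⊕ k) ⊕ k ⊕ k, k ⊕ (k ⊕ (q ⊕ k)), q ⊕ q ⊕ k ⊕ k), r(r(q, q, q), q ⊕ k ⊕ q, k ⊕ q ⊕ k ⊕ q), r(q, k, q) ⊕ q ⊕ k) ⊕ r(r(k ⊕ q, (q ⊕ (q ⊕ q)) ⊕ q, r(k, k, k)), (k ⊕ q) ⊕ (k ⊕ k), q) ⊕ r(k ⊕ q ⊕ k, k ⊕ k ⊕ q, k ⊕ q ⊕ (k ⊕ k))
Inside:  r((q ⊕ q) ⊕ q ⊕ k, q ⊕ k, (q ⊕ (k ⊕ k)) ⊕ k)  →  r(k ⊕ q ⊕ q ⊕ q, k ⊕ q, k ⊕ k ⊕ k ⊕ q)
Simplify inside:  r(r((q ⊕ k) ⊕ k ⊕ k, k ⊕ (k ⊕ (q ⊕ k)), q ⊕ q ⊕ k ⊕ k), r(r(q, q, q), q ⊕ k ⊕ q, k ⊕ q ⊕ k ⊕ q), r(q, k, q) ⊕ q ⊕ k)  →  r(r(k ⊕ k ⊕ k ⊕ q, k ⊕ k ⊕ k ⊕ q, k ⊕ k ⊕ q ⊕ q), r(r(q, q, q), k ⊕ q ⊕ q, k ⊕ k ⊕ q ⊕ q), k ⊕ q ⊕ r(q, k, q))
Canonicalize subterm:  r(r(k ⊕ q, (q ⊕ (q ⊕ q)) ⊕ q, r(k, k, k)), (k ⊕ q) ⊕ (k ⊕ k), q)  →  r(r(k ⊕ q, q ⊕ q ⊕ q ⊕ q, r(k, k, k)), k ⊕ k ⊕ k ⊕ q, q)
Sort:  r(k ⊕ k ⊕ q, k ⊕ k ⊕ q, k ⊕ k ⊕ k ⊕ q) ⊕ r(k ⊕ q ⊕ q ⊕ q, k ⊕ q, k ⊕ k ⊕ k ⊕ q) ⊕ r(r(k ⊕ k ⊕ k ⊕ q, k ⊕ k ⊕ k ⊕ q, k ⊕ k ⊕ q ⊕ q), r(r(q, q, q), k ⊕ q ⊕ q, k ⊕ k ⊕ q ⊕ q), k ⊕ q ⊕ r(q, k, q)) ⊕ r(r(k ⊕ q, q ⊕ q ⊕ q ⊕ q, r(k, k, k)), k ⊕ k ⊕ k ⊕ q, q)
Put back:  r(r(r(k ⊕ k ⊕ q, k ⊕ k ⊕ q, k ⊕ k ⊕ k ⊕ q) ⊕ r(k ⊕ q ⊕ q ⊕ q, k ⊕ q, k ⊕ k ⊕ k ⊕ q) ⊕ r(r(k ⊕ k ⊕ k ⊕ q, k ⊕ k ⊕ k ⊕ q, k ⊕ k ⊕ q ⊕ q), r(r(q, q, q), k ⊕ q ⊕ q, k ⊕ k ⊕ q ⊕ q), k ⊕ q ⊕ r(q, k, q)) ⊕ r(r(k ⊕ q, q ⊕ q ⊕ q ⊕ q, r(k, k, k)), k ⊕ k ⊕ k ⊕ q, q), q, q), q, q)

Answer: r(r(r(k ⊕ k ⊕ q, k ⊕ k ⊕ q, k ⊕ k ⊕ k ⊕ q) ⊕ r(k ⊕ q ⊕ q ⊕ q, k ⊕ q, k ⊕ k ⊕ k ⊕ q) ⊕ r(r(k ⊕ k ⊕ k ⊕ q, k ⊕ k ⊕ k ⊕ q, k ⊕ k ⊕ q ⊕ q), r(r(q, q, q), k ⊕ q ⊕ q, k ⊕ k ⊕ q ⊕ q), k ⊕ q ⊕ r(q, k, q)) ⊕ r(r(k ⊕ q, q ⊕ q ⊕ q ⊕ q, r(k, k, k)), k ⊕ k ⊕ k ⊕ q, q), q, q), q, q)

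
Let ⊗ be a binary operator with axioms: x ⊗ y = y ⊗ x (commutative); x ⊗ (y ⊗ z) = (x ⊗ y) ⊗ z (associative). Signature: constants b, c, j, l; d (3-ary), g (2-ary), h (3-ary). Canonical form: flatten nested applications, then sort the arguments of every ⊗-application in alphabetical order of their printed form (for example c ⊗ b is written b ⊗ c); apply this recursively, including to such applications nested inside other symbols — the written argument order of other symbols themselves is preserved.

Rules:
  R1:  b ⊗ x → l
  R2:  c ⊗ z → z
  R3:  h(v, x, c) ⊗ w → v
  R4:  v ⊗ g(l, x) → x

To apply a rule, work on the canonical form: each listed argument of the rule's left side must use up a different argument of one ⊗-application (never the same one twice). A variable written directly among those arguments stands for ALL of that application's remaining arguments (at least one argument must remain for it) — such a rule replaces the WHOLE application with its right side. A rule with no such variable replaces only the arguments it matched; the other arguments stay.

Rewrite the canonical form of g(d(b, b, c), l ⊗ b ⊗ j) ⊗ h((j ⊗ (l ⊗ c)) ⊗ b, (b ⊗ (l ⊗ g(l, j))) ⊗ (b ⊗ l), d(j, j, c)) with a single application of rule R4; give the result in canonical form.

Answer: g(d(b, b, c), b ⊗ j ⊗ l) ⊗ h(b ⊗ c ⊗ j ⊗ l, j, d(j, j, c))

Derivation:
Canonical form:  g(d(b, b, c), b ⊗ j ⊗ l) ⊗ h(b ⊗ c ⊗ j ⊗ l, b ⊗ b ⊗ g(l, j) ⊗ l ⊗ l, d(j, j, c))
Apply R4:  consuming g(l, j);  v := b ⊗ b ⊗ l ⊗ l, x := j
The extension variable absorbs all remaining arguments, so the whole application is rewritten.
New term:  g(d(b, b, c), b ⊗ j ⊗ l) ⊗ h(b ⊗ c ⊗ j ⊗ l, j, d(j, j, c))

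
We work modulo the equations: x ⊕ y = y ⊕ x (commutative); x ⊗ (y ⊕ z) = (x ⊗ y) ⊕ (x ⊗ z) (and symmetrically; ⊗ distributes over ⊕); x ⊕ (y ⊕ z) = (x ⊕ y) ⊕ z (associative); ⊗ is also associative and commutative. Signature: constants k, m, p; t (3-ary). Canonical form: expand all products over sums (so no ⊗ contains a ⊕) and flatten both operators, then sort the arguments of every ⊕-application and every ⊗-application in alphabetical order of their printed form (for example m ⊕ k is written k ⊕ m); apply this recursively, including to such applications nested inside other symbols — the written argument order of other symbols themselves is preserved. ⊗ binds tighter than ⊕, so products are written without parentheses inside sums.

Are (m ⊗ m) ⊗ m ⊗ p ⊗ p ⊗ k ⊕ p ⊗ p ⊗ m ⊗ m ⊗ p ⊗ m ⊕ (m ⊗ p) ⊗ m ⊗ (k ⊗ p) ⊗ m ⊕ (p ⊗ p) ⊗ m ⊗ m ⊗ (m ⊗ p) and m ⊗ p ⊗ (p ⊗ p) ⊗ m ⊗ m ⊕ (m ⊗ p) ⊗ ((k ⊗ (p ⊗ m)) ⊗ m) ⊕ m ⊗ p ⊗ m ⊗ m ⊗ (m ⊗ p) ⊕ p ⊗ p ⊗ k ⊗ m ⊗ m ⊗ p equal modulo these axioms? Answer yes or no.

Answer: no — k ⊗ m ⊗ m ⊗ m ⊗ p ⊗ p ⊕ k ⊗ m ⊗ m ⊗ m ⊗ p ⊗ p ⊕ m ⊗ m ⊗ m ⊗ p ⊗ p ⊗ p ⊕ m ⊗ m ⊗ m ⊗ p ⊗ p ⊗ p vs k ⊗ m ⊗ m ⊗ m ⊗ p ⊗ p ⊕ k ⊗ m ⊗ m ⊗ p ⊗ p ⊗ p ⊕ m ⊗ m ⊗ m ⊗ m ⊗ p ⊗ p ⊕ m ⊗ m ⊗ m ⊗ p ⊗ p ⊗ p

Derivation:
Left:  (m ⊗ m) ⊗ m ⊗ p ⊗ p ⊗ k ⊕ p ⊗ p ⊗ m ⊗ m ⊗ p ⊗ m ⊕ (m ⊗ p) ⊗ m ⊗ (k ⊗ p) ⊗ m ⊕ (p ⊗ p) ⊗ m ⊗ m ⊗ (m ⊗ p)
  Merge nested applications:  k ⊗ m ⊗ m ⊗ m ⊗ p ⊗ p ⊕ m ⊗ m ⊗ m ⊗ p ⊗ p ⊗ p ⊕ k ⊗ m ⊗ m ⊗ m ⊗ p ⊗ p ⊕ m ⊗ m ⊗ m ⊗ p ⊗ p ⊗ p
  Order the arguments:  k ⊗ m ⊗ m ⊗ m ⊗ p ⊗ p ⊕ k ⊗ m ⊗ m ⊗ m ⊗ p ⊗ p ⊕ m ⊗ m ⊗ m ⊗ p ⊗ p ⊗ p ⊕ m ⊗ m ⊗ m ⊗ p ⊗ p ⊗ p
Right:  m ⊗ p ⊗ (p ⊗ p) ⊗ m ⊗ m ⊕ (m ⊗ p) ⊗ ((k ⊗ (p ⊗ m)) ⊗ m) ⊕ m ⊗ p ⊗ m ⊗ m ⊗ (m ⊗ p) ⊕ p ⊗ p ⊗ k ⊗ m ⊗ m ⊗ p
  Flatten:  m ⊗ m ⊗ m ⊗ p ⊗ p ⊗ p ⊕ k ⊗ m ⊗ m ⊗ m ⊗ p ⊗ p ⊕ m ⊗ m ⊗ m ⊗ m ⊗ p ⊗ p ⊕ k ⊗ m ⊗ m ⊗ p ⊗ p ⊗ p
  Sort arguments:  k ⊗ m ⊗ m ⊗ m ⊗ p ⊗ p ⊕ k ⊗ m ⊗ m ⊗ p ⊗ p ⊗ p ⊕ m ⊗ m ⊗ m ⊗ m ⊗ p ⊗ p ⊕ m ⊗ m ⊗ m ⊗ p ⊗ p ⊗ p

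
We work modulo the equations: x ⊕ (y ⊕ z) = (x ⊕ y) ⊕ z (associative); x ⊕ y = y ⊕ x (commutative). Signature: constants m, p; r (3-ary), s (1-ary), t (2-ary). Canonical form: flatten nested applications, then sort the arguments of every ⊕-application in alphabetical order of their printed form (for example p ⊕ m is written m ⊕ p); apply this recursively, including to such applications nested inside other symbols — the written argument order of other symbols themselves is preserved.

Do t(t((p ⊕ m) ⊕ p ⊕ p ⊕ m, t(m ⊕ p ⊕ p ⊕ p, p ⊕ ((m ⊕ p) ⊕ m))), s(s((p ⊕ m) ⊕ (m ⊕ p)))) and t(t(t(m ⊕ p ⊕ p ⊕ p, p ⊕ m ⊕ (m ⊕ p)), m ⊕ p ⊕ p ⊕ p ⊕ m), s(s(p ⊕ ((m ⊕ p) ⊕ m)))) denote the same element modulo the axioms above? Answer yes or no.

Left:  t(t((p ⊕ m) ⊕ p ⊕ p ⊕ m, t(m ⊕ p ⊕ p ⊕ p, p ⊕ ((m ⊕ p) ⊕ m))), s(s((p ⊕ m) ⊕ (m ⊕ p))))
  Work inside:  (p ⊕ m) ⊕ (m ⊕ p)
  Un-nest:  p ⊕ m ⊕ m ⊕ p
  Order the arguments:  m ⊕ m ⊕ p ⊕ p
  Reassemble:  t(t(m ⊕ m ⊕ p ⊕ p ⊕ p, t(m ⊕ p ⊕ p ⊕ p, m ⊕ m ⊕ p ⊕ p)), s(s(m ⊕ m ⊕ p ⊕ p)))
Right:  t(t(t(m ⊕ p ⊕ p ⊕ p, p ⊕ m ⊕ (m ⊕ p)), m ⊕ p ⊕ p ⊕ p ⊕ m), s(s(p ⊕ ((m ⊕ p) ⊕ m))))
  Focus inside:  p ⊕ ((m ⊕ p) ⊕ m)
  Un-nest:  p ⊕ m ⊕ p ⊕ m
  Order the arguments:  m ⊕ m ⊕ p ⊕ p
  Rebuild:  t(t(t(m ⊕ p ⊕ p ⊕ p, m ⊕ m ⊕ p ⊕ p), m ⊕ m ⊕ p ⊕ p ⊕ p), s(s(m ⊕ m ⊕ p ⊕ p)))

Answer: no — t(t(m ⊕ m ⊕ p ⊕ p ⊕ p, t(m ⊕ p ⊕ p ⊕ p, m ⊕ m ⊕ p ⊕ p)), s(s(m ⊕ m ⊕ p ⊕ p))) vs t(t(t(m ⊕ p ⊕ p ⊕ p, m ⊕ m ⊕ p ⊕ p), m ⊕ m ⊕ p ⊕ p ⊕ p), s(s(m ⊕ m ⊕ p ⊕ p)))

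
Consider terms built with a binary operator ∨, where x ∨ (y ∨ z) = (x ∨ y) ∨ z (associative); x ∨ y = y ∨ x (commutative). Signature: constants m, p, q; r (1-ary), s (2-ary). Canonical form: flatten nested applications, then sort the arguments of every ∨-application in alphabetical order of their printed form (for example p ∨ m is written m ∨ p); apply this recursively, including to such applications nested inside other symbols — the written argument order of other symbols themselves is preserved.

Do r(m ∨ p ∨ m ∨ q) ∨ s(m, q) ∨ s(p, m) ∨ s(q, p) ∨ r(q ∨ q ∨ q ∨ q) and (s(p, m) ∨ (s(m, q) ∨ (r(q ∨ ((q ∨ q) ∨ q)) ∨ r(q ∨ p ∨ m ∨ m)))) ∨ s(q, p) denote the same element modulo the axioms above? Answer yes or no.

Answer: yes — both canonical forms are r(m ∨ m ∨ p ∨ q) ∨ r(q ∨ q ∨ q ∨ q) ∨ s(m, q) ∨ s(p, m) ∨ s(q, p)

Derivation:
Left:  r(m ∨ p ∨ m ∨ q) ∨ s(m, q) ∨ s(p, m) ∨ s(q, p) ∨ r(q ∨ q ∨ q ∨ q)
  Inside:  r(m ∨ p ∨ m ∨ q)  →  r(m ∨ m ∨ p ∨ q)
  Sort:  r(m ∨ m ∨ p ∨ q) ∨ r(q ∨ q ∨ q ∨ q) ∨ s(m, q) ∨ s(p, m) ∨ s(q, p)
Right:  (s(p, m) ∨ (s(m, q) ∨ (r(q ∨ ((q ∨ q) ∨ q)) ∨ r(q ∨ p ∨ m ∨ m)))) ∨ s(q, p)
  Flatten:  s(p, m) ∨ s(m, q) ∨ r(q ∨ ((q ∨ q) ∨ q)) ∨ r(q ∨ p ∨ m ∨ m) ∨ s(q, p)
  Canonicalize subterm:  r(q ∨ ((q ∨ q) ∨ q))  →  r(q ∨ q ∨ q ∨ q)
  Canonicalize subterm:  r(q ∨ p ∨ m ∨ m)  →  r(m ∨ m ∨ p ∨ q)
  Order the arguments:  r(m ∨ m ∨ p ∨ q) ∨ r(q ∨ q ∨ q ∨ q) ∨ s(m, q) ∨ s(p, m) ∨ s(q, p)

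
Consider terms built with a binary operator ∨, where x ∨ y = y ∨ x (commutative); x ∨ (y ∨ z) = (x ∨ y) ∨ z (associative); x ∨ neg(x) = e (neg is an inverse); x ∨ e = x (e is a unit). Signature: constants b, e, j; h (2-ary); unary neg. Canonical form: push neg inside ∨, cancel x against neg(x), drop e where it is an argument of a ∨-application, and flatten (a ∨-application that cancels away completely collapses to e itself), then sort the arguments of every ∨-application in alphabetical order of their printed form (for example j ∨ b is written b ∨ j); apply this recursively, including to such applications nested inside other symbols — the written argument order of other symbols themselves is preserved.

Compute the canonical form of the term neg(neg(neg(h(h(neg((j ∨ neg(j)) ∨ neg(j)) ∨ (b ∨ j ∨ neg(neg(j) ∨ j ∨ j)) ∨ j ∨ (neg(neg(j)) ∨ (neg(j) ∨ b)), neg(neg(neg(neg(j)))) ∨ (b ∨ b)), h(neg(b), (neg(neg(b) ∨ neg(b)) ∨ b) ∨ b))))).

Answer: neg(h(h(b ∨ b ∨ j ∨ j, b ∨ b ∨ j), h(neg(b), b ∨ b ∨ b ∨ b)))

Derivation:
Push neg inside:  distribute neg over ∨ and collapse double neg
Combine occurrences:  neg(h(h(b ∨ b ∨ j ∨ j, b ∨ b ∨ j), h(neg(b), b ∨ b ∨ b ∨ b)))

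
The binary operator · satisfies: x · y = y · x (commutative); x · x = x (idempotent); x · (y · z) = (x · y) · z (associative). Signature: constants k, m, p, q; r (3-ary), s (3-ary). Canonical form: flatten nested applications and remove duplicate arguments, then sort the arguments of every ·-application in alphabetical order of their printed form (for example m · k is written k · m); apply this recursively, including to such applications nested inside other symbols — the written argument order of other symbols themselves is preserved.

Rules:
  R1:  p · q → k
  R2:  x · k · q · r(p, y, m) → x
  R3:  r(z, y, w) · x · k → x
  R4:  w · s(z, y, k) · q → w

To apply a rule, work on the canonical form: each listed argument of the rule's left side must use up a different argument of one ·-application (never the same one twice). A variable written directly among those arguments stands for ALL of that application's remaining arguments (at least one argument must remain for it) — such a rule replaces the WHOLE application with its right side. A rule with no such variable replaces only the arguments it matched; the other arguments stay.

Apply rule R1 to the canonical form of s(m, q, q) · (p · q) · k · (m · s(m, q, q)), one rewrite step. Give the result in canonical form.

Answer: k · m · s(m, q, q)

Derivation:
Canonical form:  k · m · p · q · s(m, q, q)
Apply R1:  consuming p, q
Giving:  k · m · s(m, q, q)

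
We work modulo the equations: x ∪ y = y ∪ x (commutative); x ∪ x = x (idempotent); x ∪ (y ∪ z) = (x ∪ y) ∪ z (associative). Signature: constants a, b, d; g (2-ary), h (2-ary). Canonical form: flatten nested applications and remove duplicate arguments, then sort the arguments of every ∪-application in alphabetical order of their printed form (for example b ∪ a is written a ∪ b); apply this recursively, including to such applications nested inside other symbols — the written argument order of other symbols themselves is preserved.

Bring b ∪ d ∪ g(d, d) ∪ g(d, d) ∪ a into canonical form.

Idempotence:  drop duplicate g(d, d)
Order the arguments:  a ∪ b ∪ d ∪ g(d, d)

Answer: a ∪ b ∪ d ∪ g(d, d)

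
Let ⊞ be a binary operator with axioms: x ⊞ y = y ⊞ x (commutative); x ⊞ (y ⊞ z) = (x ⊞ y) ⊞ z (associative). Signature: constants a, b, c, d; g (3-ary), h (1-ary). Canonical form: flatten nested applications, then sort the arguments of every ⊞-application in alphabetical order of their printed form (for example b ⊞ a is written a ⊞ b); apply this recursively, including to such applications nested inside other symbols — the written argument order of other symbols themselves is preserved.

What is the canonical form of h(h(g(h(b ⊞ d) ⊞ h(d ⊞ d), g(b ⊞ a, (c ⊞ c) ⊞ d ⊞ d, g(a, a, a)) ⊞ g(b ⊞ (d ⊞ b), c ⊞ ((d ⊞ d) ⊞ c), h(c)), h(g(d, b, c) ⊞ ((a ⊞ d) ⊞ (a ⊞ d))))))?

Descend into:  g(b ⊞ a, (c ⊞ c) ⊞ d ⊞ d, g(a, a, a)) ⊞ g(b ⊞ (d ⊞ b), c ⊞ ((d ⊞ d) ⊞ c), h(c))
Simplify inside:  g(b ⊞ a, (c ⊞ c) ⊞ d ⊞ d, g(a, a, a))  →  g(a ⊞ b, c ⊞ c ⊞ d ⊞ d, g(a, a, a))
Canonicalize subterm:  g(b ⊞ (d ⊞ b), c ⊞ ((d ⊞ d) ⊞ c), h(c))  →  g(b ⊞ b ⊞ d, c ⊞ c ⊞ d ⊞ d, h(c))
Order the arguments:  g(a ⊞ b, c ⊞ c ⊞ d ⊞ d, g(a, a, a)) ⊞ g(b ⊞ b ⊞ d, c ⊞ c ⊞ d ⊞ d, h(c))
Reassemble:  h(h(g(h(b ⊞ d) ⊞ h(d ⊞ d), g(a ⊞ b, c ⊞ c ⊞ d ⊞ d, g(a, a, a)) ⊞ g(b ⊞ b ⊞ d, c ⊞ c ⊞ d ⊞ d, h(c)), h(a ⊞ a ⊞ d ⊞ d ⊞ g(d, b, c)))))

Answer: h(h(g(h(b ⊞ d) ⊞ h(d ⊞ d), g(a ⊞ b, c ⊞ c ⊞ d ⊞ d, g(a, a, a)) ⊞ g(b ⊞ b ⊞ d, c ⊞ c ⊞ d ⊞ d, h(c)), h(a ⊞ a ⊞ d ⊞ d ⊞ g(d, b, c)))))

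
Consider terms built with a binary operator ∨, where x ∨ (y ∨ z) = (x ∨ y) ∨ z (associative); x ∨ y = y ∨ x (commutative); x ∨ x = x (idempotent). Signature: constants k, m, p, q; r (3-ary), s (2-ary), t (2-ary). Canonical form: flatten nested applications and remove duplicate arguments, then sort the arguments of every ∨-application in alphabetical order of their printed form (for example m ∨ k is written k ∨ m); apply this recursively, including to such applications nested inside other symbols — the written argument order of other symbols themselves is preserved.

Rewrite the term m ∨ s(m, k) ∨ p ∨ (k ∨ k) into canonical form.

Answer: k ∨ m ∨ p ∨ s(m, k)

Derivation:
Un-nest:  m ∨ s(m, k) ∨ p ∨ k ∨ k
Drop duplicates:  drop duplicate k
Sort:  k ∨ m ∨ p ∨ s(m, k)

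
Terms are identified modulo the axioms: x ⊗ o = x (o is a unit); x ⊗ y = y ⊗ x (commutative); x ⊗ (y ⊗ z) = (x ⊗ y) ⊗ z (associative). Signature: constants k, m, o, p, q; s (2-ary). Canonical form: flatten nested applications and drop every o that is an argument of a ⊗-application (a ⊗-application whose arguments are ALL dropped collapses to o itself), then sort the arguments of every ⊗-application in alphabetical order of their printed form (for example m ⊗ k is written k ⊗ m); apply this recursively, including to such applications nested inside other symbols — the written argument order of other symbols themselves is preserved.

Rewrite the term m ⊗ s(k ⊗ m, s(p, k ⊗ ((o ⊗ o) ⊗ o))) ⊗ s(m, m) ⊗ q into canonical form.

Simplify inside:  s(k ⊗ m, s(p, k ⊗ ((o ⊗ o) ⊗ o)))  →  s(k ⊗ m, s(p, k))
Order the arguments:  m ⊗ q ⊗ s(k ⊗ m, s(p, k)) ⊗ s(m, m)

Answer: m ⊗ q ⊗ s(k ⊗ m, s(p, k)) ⊗ s(m, m)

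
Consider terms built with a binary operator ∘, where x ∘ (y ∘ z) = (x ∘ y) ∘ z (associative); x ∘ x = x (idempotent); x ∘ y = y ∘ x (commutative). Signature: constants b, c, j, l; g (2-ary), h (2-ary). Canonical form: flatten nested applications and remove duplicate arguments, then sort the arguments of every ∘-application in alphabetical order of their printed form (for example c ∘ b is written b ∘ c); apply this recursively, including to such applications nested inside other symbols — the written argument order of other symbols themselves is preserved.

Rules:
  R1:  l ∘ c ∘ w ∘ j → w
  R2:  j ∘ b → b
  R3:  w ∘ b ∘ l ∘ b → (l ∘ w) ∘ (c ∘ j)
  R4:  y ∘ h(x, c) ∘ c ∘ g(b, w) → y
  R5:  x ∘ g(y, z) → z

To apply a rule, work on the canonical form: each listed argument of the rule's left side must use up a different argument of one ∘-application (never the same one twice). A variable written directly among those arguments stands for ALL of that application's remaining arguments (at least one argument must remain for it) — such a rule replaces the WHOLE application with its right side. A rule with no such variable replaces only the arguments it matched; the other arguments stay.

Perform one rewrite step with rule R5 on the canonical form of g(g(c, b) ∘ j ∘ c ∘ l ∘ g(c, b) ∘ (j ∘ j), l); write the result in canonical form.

Answer: g(b, l)

Derivation:
Canonical form:  g(c ∘ g(c, b) ∘ j ∘ l, l)
R5 matches:  uses g(c, b);  x := c ∘ j ∘ l, y := c, z := b
The variable takes the whole remainder — replace the entire application.
Result:  g(b, l)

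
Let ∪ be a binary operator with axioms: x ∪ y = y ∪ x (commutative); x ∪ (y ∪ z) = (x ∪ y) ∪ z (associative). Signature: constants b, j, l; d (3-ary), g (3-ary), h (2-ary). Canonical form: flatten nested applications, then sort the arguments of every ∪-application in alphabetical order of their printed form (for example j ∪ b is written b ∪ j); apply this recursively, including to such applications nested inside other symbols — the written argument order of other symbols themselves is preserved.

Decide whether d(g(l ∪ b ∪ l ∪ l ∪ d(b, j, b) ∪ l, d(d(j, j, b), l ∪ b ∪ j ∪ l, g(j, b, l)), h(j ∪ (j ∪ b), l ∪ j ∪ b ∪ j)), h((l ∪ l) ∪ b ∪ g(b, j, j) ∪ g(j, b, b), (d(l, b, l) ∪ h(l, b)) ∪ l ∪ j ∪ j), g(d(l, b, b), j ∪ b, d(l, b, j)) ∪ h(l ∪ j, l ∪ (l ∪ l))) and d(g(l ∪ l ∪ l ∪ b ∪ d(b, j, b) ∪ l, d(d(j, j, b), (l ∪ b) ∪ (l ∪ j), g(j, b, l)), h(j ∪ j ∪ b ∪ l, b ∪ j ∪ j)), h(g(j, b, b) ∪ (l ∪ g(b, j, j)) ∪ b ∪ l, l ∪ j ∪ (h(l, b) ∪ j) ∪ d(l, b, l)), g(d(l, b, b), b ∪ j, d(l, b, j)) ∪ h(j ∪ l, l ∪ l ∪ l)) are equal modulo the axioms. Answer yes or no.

Answer: no — d(g(b ∪ d(b, j, b) ∪ l ∪ l ∪ l ∪ l, d(d(j, j, b), b ∪ j ∪ l ∪ l, g(j, b, l)), h(b ∪ j ∪ j, b ∪ j ∪ j ∪ l)), h(b ∪ g(b, j, j) ∪ g(j, b, b) ∪ l ∪ l, d(l, b, l) ∪ h(l, b) ∪ j ∪ j ∪ l), g(d(l, b, b), b ∪ j, d(l, b, j)) ∪ h(j ∪ l, l ∪ l ∪ l)) vs d(g(b ∪ d(b, j, b) ∪ l ∪ l ∪ l ∪ l, d(d(j, j, b), b ∪ j ∪ l ∪ l, g(j, b, l)), h(b ∪ j ∪ j ∪ l, b ∪ j ∪ j)), h(b ∪ g(b, j, j) ∪ g(j, b, b) ∪ l ∪ l, d(l, b, l) ∪ h(l, b) ∪ j ∪ j ∪ l), g(d(l, b, b), b ∪ j, d(l, b, j)) ∪ h(j ∪ l, l ∪ l ∪ l))

Derivation:
Left:  d(g(l ∪ b ∪ l ∪ l ∪ d(b, j, b) ∪ l, d(d(j, j, b), l ∪ b ∪ j ∪ l, g(j, b, l)), h(j ∪ (j ∪ b), l ∪ j ∪ b ∪ j)), h((l ∪ l) ∪ b ∪ g(b, j, j) ∪ g(j, b, b), (d(l, b, l) ∪ h(l, b)) ∪ l ∪ j ∪ j), g(d(l, b, b), j ∪ b, d(l, b, j)) ∪ h(l ∪ j, l ∪ (l ∪ l)))
  Focus inside:  g(d(l, b, b), j ∪ b, d(l, b, j)) ∪ h(l ∪ j, l ∪ (l ∪ l))
  Inside:  g(d(l, b, b), j ∪ b, d(l, b, j))  →  g(d(l, b, b), b ∪ j, d(l, b, j))
  Canonicalize subterm:  h(l ∪ j, l ∪ (l ∪ l))  →  h(j ∪ l, l ∪ l ∪ l)
  Sort:  g(d(l, b, b), b ∪ j, d(l, b, j)) ∪ h(j ∪ l, l ∪ l ∪ l)
  Put back:  d(g(b ∪ d(b, j, b) ∪ l ∪ l ∪ l ∪ l, d(d(j, j, b), b ∪ j ∪ l ∪ l, g(j, b, l)), h(b ∪ j ∪ j, b ∪ j ∪ j ∪ l)), h(b ∪ g(b, j, j) ∪ g(j, b, b) ∪ l ∪ l, d(l, b, l) ∪ h(l, b) ∪ j ∪ j ∪ l), g(d(l, b, b), b ∪ j, d(l, b, j)) ∪ h(j ∪ l, l ∪ l ∪ l))
Right:  d(g(l ∪ l ∪ l ∪ b ∪ d(b, j, b) ∪ l, d(d(j, j, b), (l ∪ b) ∪ (l ∪ j), g(j, b, l)), h(j ∪ j ∪ b ∪ l, b ∪ j ∪ j)), h(g(j, b, b) ∪ (l ∪ g(b, j, j)) ∪ b ∪ l, l ∪ j ∪ (h(l, b) ∪ j) ∪ d(l, b, l)), g(d(l, b, b), b ∪ j, d(l, b, j)) ∪ h(j ∪ l, l ∪ l ∪ l))
  Focus inside:  g(j, b, b) ∪ (l ∪ g(b, j, j)) ∪ b ∪ l
  Flatten:  g(j, b, b) ∪ l ∪ g(b, j, j) ∪ b ∪ l
  Sort arguments:  b ∪ g(b, j, j) ∪ g(j, b, b) ∪ l ∪ l
  Reassemble:  d(g(b ∪ d(b, j, b) ∪ l ∪ l ∪ l ∪ l, d(d(j, j, b), b ∪ j ∪ l ∪ l, g(j, b, l)), h(b ∪ j ∪ j ∪ l, b ∪ j ∪ j)), h(b ∪ g(b, j, j) ∪ g(j, b, b) ∪ l ∪ l, d(l, b, l) ∪ h(l, b) ∪ j ∪ j ∪ l), g(d(l, b, b), b ∪ j, d(l, b, j)) ∪ h(j ∪ l, l ∪ l ∪ l))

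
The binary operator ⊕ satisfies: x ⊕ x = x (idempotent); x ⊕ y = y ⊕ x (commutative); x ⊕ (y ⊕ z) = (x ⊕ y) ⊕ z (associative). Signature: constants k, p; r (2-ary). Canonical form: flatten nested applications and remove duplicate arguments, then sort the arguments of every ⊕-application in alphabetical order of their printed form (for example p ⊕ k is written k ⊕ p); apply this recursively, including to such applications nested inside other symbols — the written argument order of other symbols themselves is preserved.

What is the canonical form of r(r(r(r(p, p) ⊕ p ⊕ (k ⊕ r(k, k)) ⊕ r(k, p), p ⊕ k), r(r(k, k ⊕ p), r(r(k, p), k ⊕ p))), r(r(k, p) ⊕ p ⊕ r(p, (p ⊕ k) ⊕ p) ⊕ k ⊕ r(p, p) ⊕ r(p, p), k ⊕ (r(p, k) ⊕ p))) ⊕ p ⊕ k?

Answer: k ⊕ p ⊕ r(r(r(k ⊕ p ⊕ r(k, k) ⊕ r(k, p) ⊕ r(p, p), k ⊕ p), r(r(k, k ⊕ p), r(r(k, p), k ⊕ p))), r(k ⊕ p ⊕ r(k, p) ⊕ r(p, k ⊕ p) ⊕ r(p, p), k ⊕ p ⊕ r(p, k)))

Derivation:
Simplify inside:  r(r(r(r(p, p) ⊕ p ⊕ (k ⊕ r(k, k)) ⊕ r(k, p), p ⊕ k), r(r(k, k ⊕ p), r(r(k, p), k ⊕ p))), r(r(k, p) ⊕ p ⊕ r(p, (p ⊕ k) ⊕ p) ⊕ k ⊕ r(p, p) ⊕ r(p, p), k ⊕ (r(p, k) ⊕ p)))  →  r(r(r(k ⊕ p ⊕ r(k, k) ⊕ r(k, p) ⊕ r(p, p), k ⊕ p), r(r(k, k ⊕ p), r(r(k, p), k ⊕ p))), r(k ⊕ p ⊕ r(k, p) ⊕ r(p, k ⊕ p) ⊕ r(p, p), k ⊕ p ⊕ r(p, k)))
Order the arguments:  k ⊕ p ⊕ r(r(r(k ⊕ p ⊕ r(k, k) ⊕ r(k, p) ⊕ r(p, p), k ⊕ p), r(r(k, k ⊕ p), r(r(k, p), k ⊕ p))), r(k ⊕ p ⊕ r(k, p) ⊕ r(p, k ⊕ p) ⊕ r(p, p), k ⊕ p ⊕ r(p, k)))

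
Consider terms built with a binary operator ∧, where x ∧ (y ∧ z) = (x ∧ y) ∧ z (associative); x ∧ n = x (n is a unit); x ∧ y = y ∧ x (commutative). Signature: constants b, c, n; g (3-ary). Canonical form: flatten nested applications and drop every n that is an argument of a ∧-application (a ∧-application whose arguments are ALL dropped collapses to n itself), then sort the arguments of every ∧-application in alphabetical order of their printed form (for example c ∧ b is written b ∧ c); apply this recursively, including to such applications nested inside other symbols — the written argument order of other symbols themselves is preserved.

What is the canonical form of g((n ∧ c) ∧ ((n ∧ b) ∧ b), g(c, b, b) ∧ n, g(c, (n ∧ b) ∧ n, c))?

Answer: g(b ∧ b ∧ c, g(c, b, b), g(c, b, c))

Derivation:
Descend into:  (n ∧ c) ∧ ((n ∧ b) ∧ b)
Flatten:  n ∧ c ∧ n ∧ b ∧ b
Unit:  drop n (×2)
Order the arguments:  b ∧ b ∧ c
Rebuild:  g(b ∧ b ∧ c, g(c, b, b), g(c, b, c))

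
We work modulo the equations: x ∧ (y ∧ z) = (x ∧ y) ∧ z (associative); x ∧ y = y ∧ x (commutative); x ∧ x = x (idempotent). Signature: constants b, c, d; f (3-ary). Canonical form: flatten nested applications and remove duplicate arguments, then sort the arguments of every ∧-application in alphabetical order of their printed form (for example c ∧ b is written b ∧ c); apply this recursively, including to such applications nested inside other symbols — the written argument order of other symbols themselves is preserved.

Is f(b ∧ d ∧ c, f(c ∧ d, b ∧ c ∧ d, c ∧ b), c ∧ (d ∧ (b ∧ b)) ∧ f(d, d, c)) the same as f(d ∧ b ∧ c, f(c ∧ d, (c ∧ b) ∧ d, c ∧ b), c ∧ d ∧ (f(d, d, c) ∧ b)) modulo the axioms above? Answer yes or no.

Answer: yes — both canonical forms are f(b ∧ c ∧ d, f(c ∧ d, b ∧ c ∧ d, b ∧ c), b ∧ c ∧ d ∧ f(d, d, c))

Derivation:
Left:  f(b ∧ d ∧ c, f(c ∧ d, b ∧ c ∧ d, c ∧ b), c ∧ (d ∧ (b ∧ b)) ∧ f(d, d, c))
  Work inside:  c ∧ (d ∧ (b ∧ b)) ∧ f(d, d, c)
  Flatten:  c ∧ d ∧ b ∧ b ∧ f(d, d, c)
  Idempotence:  drop duplicate b
  Order the arguments:  b ∧ c ∧ d ∧ f(d, d, c)
  Reassemble:  f(b ∧ c ∧ d, f(c ∧ d, b ∧ c ∧ d, b ∧ c), b ∧ c ∧ d ∧ f(d, d, c))
Right:  f(d ∧ b ∧ c, f(c ∧ d, (c ∧ b) ∧ d, c ∧ b), c ∧ d ∧ (f(d, d, c) ∧ b))
  Work inside:  c ∧ d ∧ (f(d, d, c) ∧ b)
  Flatten:  c ∧ d ∧ f(d, d, c) ∧ b
  Order the arguments:  b ∧ c ∧ d ∧ f(d, d, c)
  Put back:  f(b ∧ c ∧ d, f(c ∧ d, b ∧ c ∧ d, b ∧ c), b ∧ c ∧ d ∧ f(d, d, c))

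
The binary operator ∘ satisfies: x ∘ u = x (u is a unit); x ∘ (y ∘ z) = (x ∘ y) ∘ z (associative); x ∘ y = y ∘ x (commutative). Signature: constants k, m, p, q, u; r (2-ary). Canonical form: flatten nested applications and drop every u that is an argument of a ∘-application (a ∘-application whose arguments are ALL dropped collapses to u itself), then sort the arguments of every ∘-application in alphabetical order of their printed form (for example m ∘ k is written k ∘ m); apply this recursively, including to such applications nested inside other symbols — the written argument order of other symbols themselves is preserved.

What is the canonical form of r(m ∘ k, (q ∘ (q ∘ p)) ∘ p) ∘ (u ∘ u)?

Flatten:  r(m ∘ k, (q ∘ (q ∘ p)) ∘ p) ∘ u ∘ u
Canonicalize subterm:  r(m ∘ k, (q ∘ (q ∘ p)) ∘ p)  →  r(k ∘ m, p ∘ p ∘ q ∘ q)
Unit:  drop u (×2)
Sort:  r(k ∘ m, p ∘ p ∘ q ∘ q)

Answer: r(k ∘ m, p ∘ p ∘ q ∘ q)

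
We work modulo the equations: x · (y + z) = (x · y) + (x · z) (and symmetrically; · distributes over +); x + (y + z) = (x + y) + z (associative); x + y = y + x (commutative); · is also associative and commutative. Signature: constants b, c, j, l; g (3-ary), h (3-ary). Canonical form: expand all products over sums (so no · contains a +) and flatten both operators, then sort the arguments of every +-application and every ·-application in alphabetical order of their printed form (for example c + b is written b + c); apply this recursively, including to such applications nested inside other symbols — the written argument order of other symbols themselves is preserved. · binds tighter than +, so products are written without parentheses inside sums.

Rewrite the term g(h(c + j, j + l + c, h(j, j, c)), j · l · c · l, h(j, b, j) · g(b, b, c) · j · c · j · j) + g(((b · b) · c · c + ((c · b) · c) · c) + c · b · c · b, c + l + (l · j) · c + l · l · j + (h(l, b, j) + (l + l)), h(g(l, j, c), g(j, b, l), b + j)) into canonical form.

Answer: g(b · b · c · c + b · b · c · c + b · c · c · c, c + c · j · l + h(l, b, j) + j · l · l + l + l + l, h(g(l, j, c), g(j, b, l), b + j)) + g(h(c + j, c + j + l, h(j, j, c)), c · j · l · l, c · g(b, b, c) · h(j, b, j) · j · j · j)

Derivation:
Flatten:  g(h(c + j, c + j + l, h(j, j, c)), c · j · l · l, c · g(b, b, c) · h(j, b, j) · j · j · j) + g(b · b · c · c + b · b · c · c + b · c · c · c, c + c · j · l + h(l, b, j) + j · l · l + l + l + l, h(g(l, j, c), g(j, b, l), b + j))
Sort arguments:  g(b · b · c · c + b · b · c · c + b · c · c · c, c + c · j · l + h(l, b, j) + j · l · l + l + l + l, h(g(l, j, c), g(j, b, l), b + j)) + g(h(c + j, c + j + l, h(j, j, c)), c · j · l · l, c · g(b, b, c) · h(j, b, j) · j · j · j)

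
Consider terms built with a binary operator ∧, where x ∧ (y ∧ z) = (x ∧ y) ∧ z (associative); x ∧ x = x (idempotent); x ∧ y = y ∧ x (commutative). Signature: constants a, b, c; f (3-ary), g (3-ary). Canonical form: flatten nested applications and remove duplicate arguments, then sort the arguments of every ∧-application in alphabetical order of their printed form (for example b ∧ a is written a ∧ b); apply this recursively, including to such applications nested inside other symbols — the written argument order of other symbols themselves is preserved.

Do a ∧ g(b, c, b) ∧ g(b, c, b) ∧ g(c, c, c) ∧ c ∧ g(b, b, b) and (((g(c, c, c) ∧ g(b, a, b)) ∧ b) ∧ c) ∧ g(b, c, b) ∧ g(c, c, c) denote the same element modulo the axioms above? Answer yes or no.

Answer: no — a ∧ c ∧ g(b, b, b) ∧ g(b, c, b) ∧ g(c, c, c) vs b ∧ c ∧ g(b, a, b) ∧ g(b, c, b) ∧ g(c, c, c)

Derivation:
Left:  a ∧ g(b, c, b) ∧ g(b, c, b) ∧ g(c, c, c) ∧ c ∧ g(b, b, b)
  Drop duplicates:  drop duplicate g(b, c, b)
  Order the arguments:  a ∧ c ∧ g(b, b, b) ∧ g(b, c, b) ∧ g(c, c, c)
Right:  (((g(c, c, c) ∧ g(b, a, b)) ∧ b) ∧ c) ∧ g(b, c, b) ∧ g(c, c, c)
  Flatten:  g(c, c, c) ∧ g(b, a, b) ∧ b ∧ c ∧ g(b, c, b) ∧ g(c, c, c)
  Idempotence:  drop duplicate g(c, c, c)
  Sort arguments:  b ∧ c ∧ g(b, a, b) ∧ g(b, c, b) ∧ g(c, c, c)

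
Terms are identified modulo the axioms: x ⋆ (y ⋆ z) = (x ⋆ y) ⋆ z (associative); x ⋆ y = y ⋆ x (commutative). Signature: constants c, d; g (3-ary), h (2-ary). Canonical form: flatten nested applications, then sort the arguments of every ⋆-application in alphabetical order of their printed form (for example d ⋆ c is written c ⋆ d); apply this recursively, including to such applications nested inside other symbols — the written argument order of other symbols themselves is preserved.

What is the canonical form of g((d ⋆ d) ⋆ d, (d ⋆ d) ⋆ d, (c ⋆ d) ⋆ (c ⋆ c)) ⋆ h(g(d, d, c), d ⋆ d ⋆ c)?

Answer: g(d ⋆ d ⋆ d, d ⋆ d ⋆ d, c ⋆ c ⋆ c ⋆ d) ⋆ h(g(d, d, c), c ⋆ d ⋆ d)

Derivation:
Inside:  g((d ⋆ d) ⋆ d, (d ⋆ d) ⋆ d, (c ⋆ d) ⋆ (c ⋆ c))  →  g(d ⋆ d ⋆ d, d ⋆ d ⋆ d, c ⋆ c ⋆ c ⋆ d)
Simplify inside:  h(g(d, d, c), d ⋆ d ⋆ c)  →  h(g(d, d, c), c ⋆ d ⋆ d)
Sort arguments:  g(d ⋆ d ⋆ d, d ⋆ d ⋆ d, c ⋆ c ⋆ c ⋆ d) ⋆ h(g(d, d, c), c ⋆ d ⋆ d)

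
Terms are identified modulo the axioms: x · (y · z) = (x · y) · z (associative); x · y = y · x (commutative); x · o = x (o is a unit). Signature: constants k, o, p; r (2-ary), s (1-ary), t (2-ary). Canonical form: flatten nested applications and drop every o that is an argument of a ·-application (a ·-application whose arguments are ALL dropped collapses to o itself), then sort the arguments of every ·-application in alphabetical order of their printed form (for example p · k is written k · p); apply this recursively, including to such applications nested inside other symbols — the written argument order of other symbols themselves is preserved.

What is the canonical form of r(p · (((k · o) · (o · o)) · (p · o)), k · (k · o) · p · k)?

Descend into:  p · (((k · o) · (o · o)) · (p · o))
Merge nested applications:  p · k · o · o · o · p · o
Drop the unit:  drop o (×4)
Sort arguments:  k · p · p
Rebuild:  r(k · p · p, k · k · k · p)

Answer: r(k · p · p, k · k · k · p)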